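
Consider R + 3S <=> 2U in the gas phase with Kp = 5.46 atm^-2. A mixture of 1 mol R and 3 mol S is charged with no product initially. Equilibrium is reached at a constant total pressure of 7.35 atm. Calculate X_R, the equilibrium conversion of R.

X = 0.793

Basis: 1 mol R initially; let X = conversion of R. Extent ξ = X.
Mole table: n_R = 1 − X; n_S = 3 − 3X; n_U = 2X.
Total moles n_T = 4 − 2X.
With p_i = (n_i/n_T)P, Kp = p_U^2 / (p_R p_S^3).
This yields a degree-4 equation in X; solving on (0,1), X = 0.793.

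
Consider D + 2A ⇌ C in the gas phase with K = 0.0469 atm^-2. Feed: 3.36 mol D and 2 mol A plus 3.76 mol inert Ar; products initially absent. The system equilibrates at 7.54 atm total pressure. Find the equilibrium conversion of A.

Take 2 mol A as basis and let X be its fractional conversion, so ξ = X.
Moles: n_D = 3.36 − X; n_A = 2 − 2X; n_C = X; n_I = 3.76 (inert).
Total moles n_T = 9.12 − 2X.
Mole fractions y_i = n_i/n_T; K = p_C / (p_D p_A^2) with p_i = y_i·P.
Equating to 0.0469 atm^-2 and solving on 0 < X < 1: X = 0.251.

X = 0.251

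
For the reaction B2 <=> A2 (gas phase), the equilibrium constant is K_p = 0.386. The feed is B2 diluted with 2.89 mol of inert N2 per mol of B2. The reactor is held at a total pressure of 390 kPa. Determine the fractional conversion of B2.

Take 1 mol B2 as basis and let X be its fractional conversion, so ξ = X.
Mole table: n_B2 = 1 − X; n_A2 = X; n_I = 2.89 (inert).
Since Δν = 0, n_T = 3.89 throughout.
y_i = n_i/n_T, p_i = y_i·P. K_p = p_A2 / (p_B2).
Substituting and setting equal to 0.386 gives a polynomial in X; the root in (0,1) is X = 0.278.

X = 0.278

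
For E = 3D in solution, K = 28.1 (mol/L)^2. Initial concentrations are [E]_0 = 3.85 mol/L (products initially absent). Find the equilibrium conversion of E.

X = 0.356

Let X = conversion of E; extent ξ = 3.85·X mol/L.
Concentrations: [E] = 3.85 − 3.85X; [D] = 11.6X.
K = [D]^3 / ([E]).
Equating to 28.1 (mol/L)^2: the physical root is X = 0.356.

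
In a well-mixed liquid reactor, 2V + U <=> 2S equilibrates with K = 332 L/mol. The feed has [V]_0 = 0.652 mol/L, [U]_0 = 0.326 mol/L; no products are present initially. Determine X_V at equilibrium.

X = 0.817

Let X = conversion of V; extent ξ = 0.652X/2 mol/L.
Concentrations: [V] = 0.652 − 0.652X; [U] = 0.326 − 0.326X; [S] = 0.652X.
K = [S]^2 / ([V]^2 [U]).
Equating to 332 L/mol: the physical root is X = 0.817.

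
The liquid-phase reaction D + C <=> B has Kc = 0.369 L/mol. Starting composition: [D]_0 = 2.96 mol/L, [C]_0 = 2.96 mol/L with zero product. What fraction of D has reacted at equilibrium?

X = 0.397

Let X = conversion of D; extent ξ = 2.96·X mol/L.
Concentrations: [D] = 2.96 − 2.96X; [C] = 2.96 − 2.96X; [B] = 2.96X.
Kc = [B] / ([D] [C]).
This equals 0.369 at X = 0.397 (the root in 0 < X < 1).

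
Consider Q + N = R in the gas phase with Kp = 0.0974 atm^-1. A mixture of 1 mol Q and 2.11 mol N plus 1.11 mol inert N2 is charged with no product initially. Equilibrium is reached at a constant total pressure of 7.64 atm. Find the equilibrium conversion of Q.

Basis: 1 mol Q initially; let X = conversion of Q. Extent ξ = X.
Mole table: n_Q = 1 − X; n_N = 2.11 − X; n_R = X; n_I = 1.11 (inert).
Summing: n_T = 4.22 − X.
y_i = n_i/n_T, p_i = y_i·P. Kp = p_R / (p_Q p_N).
Equating to 0.0974 atm^-1 and solving on 0 < X < 1: X = 0.258.

X = 0.258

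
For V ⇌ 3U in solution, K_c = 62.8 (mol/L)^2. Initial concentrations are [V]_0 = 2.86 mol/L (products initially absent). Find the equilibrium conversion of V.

X = 0.516

Let X = conversion of V; extent ξ = 2.86·X mol/L.
Concentrations: [V] = 2.86 − 2.86X; [U] = 8.58X.
K_c = [U]^3 / ([V]).
Solving K_c = 62.8 for X ∈ (0,1): X = 0.516.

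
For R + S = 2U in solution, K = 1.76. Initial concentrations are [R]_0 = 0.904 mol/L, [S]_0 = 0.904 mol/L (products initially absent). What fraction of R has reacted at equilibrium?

Let X = conversion of R; extent ξ = 0.904·X mol/L.
Concentrations: [R] = 0.904 − 0.904X; [S] = 0.904 − 0.904X; [U] = 1.81X.
K = [U]^2 / ([R] [S]).
Setting equal to 1.76 and solving for X on (0,1) gives X = 0.399.

X = 0.399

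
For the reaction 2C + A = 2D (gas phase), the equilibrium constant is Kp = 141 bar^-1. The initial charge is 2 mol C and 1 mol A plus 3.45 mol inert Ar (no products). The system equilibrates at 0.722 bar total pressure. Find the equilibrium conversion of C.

X = 0.698

Take 2 mol C as basis and let X be its fractional conversion, so ξ = X.
At extent ξ: n_C = 2 − 2X; n_A = 1 − X; n_D = 2X; n_I = 3.45 (inert).
n_T = Σnᵢ = 6.45 − X.
y_i = n_i/n_T, p_i = y_i·P. Kp = p_D^2 / (p_C^2 p_A).
Equating to 141 bar^-1 and solving on 0 < X < 1: X = 0.698.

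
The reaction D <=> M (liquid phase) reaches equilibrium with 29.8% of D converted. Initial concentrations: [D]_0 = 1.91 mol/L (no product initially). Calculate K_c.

Let X = conversion of D.
Concentrations: [D] = 1.91 − 1.91X; [M] = 1.91X.
At X = 0.298: [D] = 1.34, [M] = 0.569.
K_c = [M] / ([D]) = 0.425.

K_c = 0.425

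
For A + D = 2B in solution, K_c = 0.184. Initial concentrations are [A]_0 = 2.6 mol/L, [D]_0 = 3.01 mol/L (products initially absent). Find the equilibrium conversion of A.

X = 0.190

Let X = conversion of A; extent ξ = 2.6·X mol/L.
Concentrations: [A] = 2.6 − 2.6X; [D] = 3.01 − 2.6X; [B] = 5.2X.
K_c = [B]^2 / ([A] [D]).
Setting equal to 0.184 and solving for X on (0,1) gives X = 0.190.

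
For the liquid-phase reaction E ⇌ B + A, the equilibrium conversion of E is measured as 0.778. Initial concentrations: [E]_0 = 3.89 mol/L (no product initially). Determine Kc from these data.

Let X = conversion of E.
Concentrations: [E] = 3.89 − 3.89X; [B] = 3.89X; [A] = 3.89X.
At X = 0.778: [E] = 0.864, [B] = 3.03, [A] = 3.03.
Kc = [B] [A] / ([E]) = 10.6 mol/L.

Kc = 10.6 mol/L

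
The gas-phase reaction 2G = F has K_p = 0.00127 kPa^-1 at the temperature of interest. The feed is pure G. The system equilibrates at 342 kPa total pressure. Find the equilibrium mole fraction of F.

Basis: 1 mol G initially; let X = conversion of G. Extent ξ = 0.5X.
Mole table: n_G = 1 − X; n_F = 0.5X.
Summing: n_T = 1 − 0.5X.
Mole fractions y_i = n_i/n_T; K_p = p_F / (p_G^2) with p_i = y_i·P.
Substituting and setting equal to 0.00127 kPa^-1 gives a polynomial in X; the root in (0,1) is X = 0.396.
Then n_F = 0.198, n_T = 0.802, so y_F = 0.247.

y_F = 0.247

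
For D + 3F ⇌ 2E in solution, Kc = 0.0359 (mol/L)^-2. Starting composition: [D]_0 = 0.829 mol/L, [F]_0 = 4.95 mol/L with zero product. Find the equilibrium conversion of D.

X = 0.512

Let X = conversion of D; extent ξ = 0.829·X mol/L.
Concentrations: [D] = 0.829 − 0.829X; [F] = 4.95 − 2.49X; [E] = 1.66X.
Kc = [E]^2 / ([D] [F]^3).
This equals 0.0359 at X = 0.512 (the root in 0 < X < 1).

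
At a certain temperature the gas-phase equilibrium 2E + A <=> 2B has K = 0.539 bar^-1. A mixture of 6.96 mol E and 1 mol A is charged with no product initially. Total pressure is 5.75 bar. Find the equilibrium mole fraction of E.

Basis: 1 mol A initially; let X = conversion of A. Extent ξ = X.
Moles: n_E = 6.96 − 2X; n_A = 1 − X; n_B = 2X.
n_T = Σnᵢ = 7.96 − X.
With p_i = (n_i/n_T)P, K = p_B^2 / (p_E^2 p_A).
Setting this equal to 0.539 bar^-1 and taking the physical root (0 < X < 1) gives X = 0.796.
Then n_E = 5.37, n_T = 7.16, so y_E = 0.749.

y_E = 0.749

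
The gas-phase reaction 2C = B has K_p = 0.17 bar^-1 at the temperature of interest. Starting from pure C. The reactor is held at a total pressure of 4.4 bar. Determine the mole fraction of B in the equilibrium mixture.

Basis: 1 mol C initially; let X = conversion of C. Extent ξ = 0.5X.
At extent ξ: n_C = 1 − X; n_B = 0.5X.
Summing: n_T = 1 − 0.5X.
Mole fractions y_i = n_i/n_T; K_p = p_B / (p_C^2) with p_i = y_i·P.
Equating to 0.17 bar^-1 and solving on 0 < X < 1: X = 0.499.
Then n_B = 0.25, n_T = 0.75, so y_B = 0.333.

y_B = 0.333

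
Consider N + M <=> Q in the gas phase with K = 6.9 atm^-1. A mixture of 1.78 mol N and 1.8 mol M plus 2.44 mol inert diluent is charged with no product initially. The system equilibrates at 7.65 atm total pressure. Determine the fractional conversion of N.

Basis: 1.78 mol N initially; let X = conversion of N. Extent ξ = 1.78X.
Moles: n_N = 1.78 − 1.78X; n_M = 1.8 − 1.78X; n_Q = 1.78X; n_I = 2.44 (inert).
Summing: n_T = 6.02 − 1.78X.
With p_i = (n_i/n_T)P, K = p_Q / (p_N p_M).
Setting this equal to 6.9 atm^-1 and taking the physical root (0 < X < 1) gives X = 0.807.

X = 0.807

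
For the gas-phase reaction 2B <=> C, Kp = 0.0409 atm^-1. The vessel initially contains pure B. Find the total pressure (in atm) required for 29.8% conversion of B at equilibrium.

Let X = conversion of B (basis 1 mol B); extent of reaction ξ = 0.5X.
At extent ξ: n_B = 1 − X; n_C = 0.5X.
Total moles n_T = 1 − 0.5X.
Kp = p_C / (p_B^2) with p_i = (n_i/n_T)·P.
At X = 0.298: the mole-fraction product g(X) = Π y_i^ν_i = 0.2573. Since Kp = g(X)·P^{-1}, P = (g/Kp)^(1/1) = (0.2573/0.0409)^(1/1) = 6.29 atm.

P = 6.29 atm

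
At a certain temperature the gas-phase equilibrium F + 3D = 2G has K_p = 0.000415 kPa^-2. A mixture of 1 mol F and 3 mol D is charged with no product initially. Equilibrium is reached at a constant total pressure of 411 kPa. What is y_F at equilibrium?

y_F = 0.112

Let X = conversion of F (basis 1 mol F); extent of reaction ξ = X.
At extent ξ: n_F = 1 − X; n_D = 3 − 3X; n_G = 2X.
Total moles n_T = 4 − 2X.
With p_i = (n_i/n_T)P, K_p = p_G^2 / (p_F p_D^3).
Equating to 0.000415 kPa^-2 and solving on 0 < X < 1: X = 0.710.
Then n_F = 0.29, n_T = 2.58, so y_F = 0.112.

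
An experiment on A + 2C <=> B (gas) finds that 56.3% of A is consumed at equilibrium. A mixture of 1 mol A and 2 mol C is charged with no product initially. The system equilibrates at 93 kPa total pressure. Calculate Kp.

Kp = 0.000685 kPa^-2

Basis: 1 mol A initially; let X = conversion of A. Extent ξ = X.
Species balance: n_A = 1 − X; n_C = 2 − 2X; n_B = X.
Total moles n_T = 3 − 2X.
At X = 0.563: n_A = 0.437, n_C = 0.874, n_B = 0.563, n_T = 1.87.
p_i = (n_i/n_T)·P. Kp = p_B / (p_A p_C^2) = 0.000685 kPa^-2.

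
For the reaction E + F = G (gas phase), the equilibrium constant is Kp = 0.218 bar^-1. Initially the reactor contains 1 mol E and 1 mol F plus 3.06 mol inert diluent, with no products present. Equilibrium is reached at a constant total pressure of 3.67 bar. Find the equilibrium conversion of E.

X = 0.124

Let X = conversion of E (basis 1 mol E); extent of reaction ξ = X.
Species balance: n_E = 1 − X; n_F = 1 − X; n_G = X; n_I = 3.06 (inert).
Total moles n_T = 5.06 − X.
With p_i = (n_i/n_T)P, Kp = p_G / (p_E p_F).
Equating to 0.218 bar^-1 and solving on 0 < X < 1: X = 0.124.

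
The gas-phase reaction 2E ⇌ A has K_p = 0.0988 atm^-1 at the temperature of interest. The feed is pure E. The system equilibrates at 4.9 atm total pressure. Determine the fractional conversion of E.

Basis: 1 mol E initially; let X = conversion of E. Extent ξ = 0.5X.
Species balance: n_E = 1 − X; n_A = 0.5X.
n_T = Σnᵢ = 1 − 0.5X.
y_i = n_i/n_T, p_i = y_i·P. K_p = p_A / (p_E^2).
Substituting and setting equal to 0.0988 atm^-1 gives a polynomial in X; the root in (0,1) is X = 0.416.

X = 0.416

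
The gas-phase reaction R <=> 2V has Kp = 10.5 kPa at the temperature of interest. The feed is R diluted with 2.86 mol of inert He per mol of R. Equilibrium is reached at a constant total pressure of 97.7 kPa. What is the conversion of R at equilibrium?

Take 1 mol R as basis and let X be its fractional conversion, so ξ = X.
Mole table: n_R = 1 − X; n_V = 2X; n_I = 2.86 (inert).
Summing: n_T = 3.86 + X.
Mole fractions y_i = n_i/n_T; Kp = p_V^2 / (p_R) with p_i = y_i·P.
This yields a degree-2 equation in X; solving on (0,1), X = 0.283.

X = 0.283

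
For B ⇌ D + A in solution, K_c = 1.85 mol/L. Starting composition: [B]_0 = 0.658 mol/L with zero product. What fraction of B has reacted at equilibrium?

X = 0.782

Let X = conversion of B; extent ξ = 0.658·X mol/L.
Concentrations: [B] = 0.658 − 0.658X; [D] = 0.658X; [A] = 0.658X.
K_c = [D] [A] / ([B]).
Equating to 1.85 mol/L: the physical root is X = 0.782.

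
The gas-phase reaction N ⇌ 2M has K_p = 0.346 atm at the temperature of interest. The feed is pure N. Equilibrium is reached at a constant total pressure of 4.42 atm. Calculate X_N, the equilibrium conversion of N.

Let X = conversion of N (basis 1 mol N); extent of reaction ξ = X.
At extent ξ: n_N = 1 − X; n_M = 2X.
n_T = Σnᵢ = 1 + X.
y_i = n_i/n_T, p_i = y_i·P. K_p = p_M^2 / (p_N).
Substituting and setting equal to 0.346 atm gives a polynomial in X; the root in (0,1) is X = 0.139.

X = 0.139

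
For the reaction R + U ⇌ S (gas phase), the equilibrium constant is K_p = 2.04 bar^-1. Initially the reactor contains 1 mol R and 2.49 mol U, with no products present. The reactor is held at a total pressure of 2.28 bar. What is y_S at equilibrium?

Let X = conversion of R (basis 1 mol R); extent of reaction ξ = X.
Moles: n_R = 1 − X; n_U = 2.49 − X; n_S = X.
n_T = Σnᵢ = 3.49 − X.
With p_i = (n_i/n_T)P, K_p = p_S / (p_R p_U).
Equating to 2.04 bar^-1 and solving on 0 < X < 1: X = 0.747.
Then n_S = 0.747, n_T = 2.74, so y_S = 0.272.

y_S = 0.272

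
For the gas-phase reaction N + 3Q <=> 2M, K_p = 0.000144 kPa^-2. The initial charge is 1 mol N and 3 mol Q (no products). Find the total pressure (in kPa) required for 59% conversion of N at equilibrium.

Basis: 1 mol N initially; let X = conversion of N. Extent ξ = X.
Moles: n_N = 1 − X; n_Q = 3 − 3X; n_M = 2X.
n_T = Σnᵢ = 4 − 2X.
K_p = p_M^2 / (p_N p_Q^3) with p_i = (n_i/n_T)·P.
At X = 0.59: the mole-fraction product g(X) = Π y_i^ν_i = 14.51. Since K_p = g(X)·P^{-2}, P = (g/K_p)^(1/2) = (14.51/0.000144)^(1/2) = 317 kPa.

P = 317 kPa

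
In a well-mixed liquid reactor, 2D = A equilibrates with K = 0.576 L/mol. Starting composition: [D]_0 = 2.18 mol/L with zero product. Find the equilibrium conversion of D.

X = 0.537

Let X = conversion of D; extent ξ = 2.18X/2 mol/L.
Concentrations: [D] = 2.18 − 2.18X; [A] = 1.09X.
K = [A] / ([D]^2).
Equating to 0.576 L/mol: the physical root is X = 0.537.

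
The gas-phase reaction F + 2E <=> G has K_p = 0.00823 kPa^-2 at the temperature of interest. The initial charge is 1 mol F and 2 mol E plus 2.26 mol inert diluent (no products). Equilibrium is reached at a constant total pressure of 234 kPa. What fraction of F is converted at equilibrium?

X = 0.819

Basis: 1 mol F initially; let X = conversion of F. Extent ξ = X.
Species balance: n_F = 1 − X; n_E = 2 − 2X; n_G = X; n_I = 2.26 (inert).
Summing: n_T = 5.26 − 2X.
y_i = n_i/n_T, p_i = y_i·P. K_p = p_G / (p_F p_E^2).
This yields a degree-3 equation in X; solving on (0,1), X = 0.819.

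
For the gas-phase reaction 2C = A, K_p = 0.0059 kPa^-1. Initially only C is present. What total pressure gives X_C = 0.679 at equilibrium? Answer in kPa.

Let X = conversion of C (basis 1 mol C); extent of reaction ξ = 0.5X.
Species balance: n_C = 1 − X; n_A = 0.5X.
n_T = Σnᵢ = 1 − 0.5X.
K_p = p_A / (p_C^2) with p_i = (n_i/n_T)·P.
At X = 0.679: the mole-fraction product g(X) = Π y_i^ν_i = 2.176. Since K_p = g(X)·P^{-1}, P = (g/K_p)^(1/1) = (2.176/0.0059)^(1/1) = 369 kPa.

P = 369 kPa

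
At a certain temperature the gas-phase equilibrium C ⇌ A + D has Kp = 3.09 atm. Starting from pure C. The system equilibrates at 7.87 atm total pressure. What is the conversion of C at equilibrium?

Take 1 mol C as basis and let X be its fractional conversion, so ξ = X.
Mole table: n_C = 1 − X; n_A = X; n_D = X.
Summing: n_T = 1 + X.
With p_i = (n_i/n_T)P, Kp = p_A p_D / (p_C).
Equating to 3.09 atm and solving on 0 < X < 1: X = 0.531.

X = 0.531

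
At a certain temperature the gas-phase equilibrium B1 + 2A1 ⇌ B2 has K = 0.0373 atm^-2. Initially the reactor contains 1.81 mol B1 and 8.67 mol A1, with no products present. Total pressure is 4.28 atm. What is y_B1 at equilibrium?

Take 1.81 mol B1 as basis and let X be its fractional conversion, so ξ = 1.81X.
Mole table: n_B1 = 1.81 − 1.81X; n_A1 = 8.67 − 3.62X; n_B2 = 1.81X.
Total moles n_T = 10.5 − 3.62X.
With p_i = (n_i/n_T)P, K = p_B2 / (p_B1 p_A1^2).
Setting this equal to 0.0373 atm^-2 and taking the physical root (0 < X < 1) gives X = 0.308.
Then n_B1 = 1.25, n_T = 9.37, so y_B1 = 0.134.

y_B1 = 0.134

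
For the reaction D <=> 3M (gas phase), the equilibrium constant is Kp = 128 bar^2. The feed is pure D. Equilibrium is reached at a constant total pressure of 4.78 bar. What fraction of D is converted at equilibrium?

Basis: 1 mol D initially; let X = conversion of D. Extent ξ = X.
Species balance: n_D = 1 − X; n_M = 3X.
Summing: n_T = 1 + 2X.
y_i = n_i/n_T, p_i = y_i·P. Kp = p_M^3 / (p_D).
Equating to 128 bar^2 and solving on 0 < X < 1: X = 0.707.

X = 0.707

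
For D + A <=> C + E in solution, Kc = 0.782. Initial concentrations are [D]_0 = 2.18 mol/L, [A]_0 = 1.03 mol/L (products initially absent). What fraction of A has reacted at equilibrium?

X = 0.642

Let X = conversion of A; extent ξ = 1.03·X mol/L.
Concentrations: [D] = 2.18 − 1.03X; [A] = 1.03 − 1.03X; [C] = 1.03X; [E] = 1.03X.
Kc = [C] [E] / ([D] [A]).
Equating to 0.782: the physical root is X = 0.642.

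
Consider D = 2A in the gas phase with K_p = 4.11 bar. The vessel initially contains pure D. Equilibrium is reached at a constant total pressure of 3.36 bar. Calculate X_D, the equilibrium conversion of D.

Basis: 1 mol D initially; let X = conversion of D. Extent ξ = X.
At extent ξ: n_D = 1 − X; n_A = 2X.
n_T = Σnᵢ = 1 + X.
Mole fractions y_i = n_i/n_T; K_p = p_A^2 / (p_D) with p_i = y_i·P.
Substituting and setting equal to 4.11 bar gives a polynomial in X; the root in (0,1) is X = 0.484.

X = 0.484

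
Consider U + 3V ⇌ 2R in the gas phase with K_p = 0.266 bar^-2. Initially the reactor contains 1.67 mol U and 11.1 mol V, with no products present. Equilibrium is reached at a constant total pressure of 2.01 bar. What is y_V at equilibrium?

Basis: 1.67 mol U initially; let X = conversion of U. Extent ξ = 1.67X.
Moles: n_U = 1.67 − 1.67X; n_V = 11.1 − 5.01X; n_R = 3.34X.
Summing: n_T = 12.8 − 3.34X.
Mole fractions y_i = n_i/n_T; K_p = p_R^2 / (p_U p_V^3) with p_i = y_i·P.
Equating to 0.266 bar^-2 and solving on 0 < X < 1: X = 0.571.
Then n_V = 8.24, n_T = 10.9, so y_V = 0.758.

y_V = 0.758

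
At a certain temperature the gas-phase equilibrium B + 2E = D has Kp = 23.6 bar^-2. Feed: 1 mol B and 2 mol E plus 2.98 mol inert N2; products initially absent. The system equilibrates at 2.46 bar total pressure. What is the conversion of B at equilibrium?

X = 0.705

Basis: 1 mol B initially; let X = conversion of B. Extent ξ = X.
Moles: n_B = 1 − X; n_E = 2 − 2X; n_D = X; n_I = 2.98 (inert).
Summing: n_T = 5.98 − 2X.
With p_i = (n_i/n_T)P, Kp = p_D / (p_B p_E^2).
Substituting and setting equal to 23.6 bar^-2 gives a polynomial in X; the root in (0,1) is X = 0.705.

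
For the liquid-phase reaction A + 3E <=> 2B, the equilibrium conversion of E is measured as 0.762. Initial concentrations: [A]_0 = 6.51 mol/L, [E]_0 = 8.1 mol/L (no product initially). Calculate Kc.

Kc = 0.531 (mol/L)^-2

Let X = conversion of E.
Concentrations: [A] = 6.51 − 2.7X; [E] = 8.1 − 8.1X; [B] = 5.4X.
At X = 0.762: [A] = 4.45, [E] = 1.93, [B] = 4.11.
Kc = [B]^2 / ([A] [E]^3) = 0.531 (mol/L)^-2.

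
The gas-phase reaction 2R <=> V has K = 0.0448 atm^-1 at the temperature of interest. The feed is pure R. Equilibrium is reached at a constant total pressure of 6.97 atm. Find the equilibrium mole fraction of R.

y_R = 0.800

Basis: 1 mol R initially; let X = conversion of R. Extent ξ = 0.5X.
Species balance: n_R = 1 − X; n_V = 0.5X.
Summing: n_T = 1 − 0.5X.
y_i = n_i/n_T, p_i = y_i·P. K = p_V / (p_R^2).
Setting this equal to 0.0448 atm^-1 and taking the physical root (0 < X < 1) gives X = 0.333.
Then n_R = 0.667, n_T = 0.833, so y_R = 0.800.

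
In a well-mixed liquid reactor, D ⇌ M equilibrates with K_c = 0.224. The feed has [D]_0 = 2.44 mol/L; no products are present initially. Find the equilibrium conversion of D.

X = 0.183

Let X = conversion of D; extent ξ = 2.44·X mol/L.
Concentrations: [D] = 2.44 − 2.44X; [M] = 2.44X.
K_c = [M] / ([D]).
Solving K_c = 0.224 for X ∈ (0,1): X = 0.183.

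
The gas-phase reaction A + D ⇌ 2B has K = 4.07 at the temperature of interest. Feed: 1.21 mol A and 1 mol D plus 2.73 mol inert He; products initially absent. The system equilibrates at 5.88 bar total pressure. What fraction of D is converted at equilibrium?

Take 1 mol D as basis and let X be its fractional conversion, so ξ = X.
At extent ξ: n_A = 1.21 − X; n_D = 1 − X; n_B = 2X; n_I = 2.73 (inert).
n_T stays at 4.94 (no change in mole number).
y_i = n_i/n_T, p_i = y_i·P. K = p_B^2 / (p_A p_D).
This yields a degree-2 equation in X; solving on (0,1), X = 0.550.

X = 0.550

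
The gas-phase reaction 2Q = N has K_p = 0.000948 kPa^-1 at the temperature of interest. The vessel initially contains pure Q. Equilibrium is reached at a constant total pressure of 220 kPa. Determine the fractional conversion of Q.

X = 0.262

Basis: 1 mol Q initially; let X = conversion of Q. Extent ξ = 0.5X.
Species balance: n_Q = 1 − X; n_N = 0.5X.
Summing: n_T = 1 − 0.5X.
With p_i = (n_i/n_T)P, K_p = p_N / (p_Q^2).
This yields a degree-2 equation in X; solving on (0,1), X = 0.262.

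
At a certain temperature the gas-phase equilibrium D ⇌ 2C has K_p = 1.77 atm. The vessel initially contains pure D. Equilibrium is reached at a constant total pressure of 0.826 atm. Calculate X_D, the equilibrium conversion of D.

Let X = conversion of D (basis 1 mol D); extent of reaction ξ = X.
Moles: n_D = 1 − X; n_C = 2X.
n_T = Σnᵢ = 1 + X.
Mole fractions y_i = n_i/n_T; K_p = p_C^2 / (p_D) with p_i = y_i·P.
Setting this equal to 1.77 atm and taking the physical root (0 < X < 1) gives X = 0.591.

X = 0.591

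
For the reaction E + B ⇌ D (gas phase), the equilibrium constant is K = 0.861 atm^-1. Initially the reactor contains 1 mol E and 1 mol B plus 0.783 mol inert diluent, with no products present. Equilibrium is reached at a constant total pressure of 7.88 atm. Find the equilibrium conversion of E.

X = 0.569

Let X = conversion of E (basis 1 mol E); extent of reaction ξ = X.
Moles: n_E = 1 − X; n_B = 1 − X; n_D = X; n_I = 0.783 (inert).
n_T = Σnᵢ = 2.78 − X.
y_i = n_i/n_T, p_i = y_i·P. K = p_D / (p_E p_B).
This yields a degree-2 equation in X; solving on (0,1), X = 0.569.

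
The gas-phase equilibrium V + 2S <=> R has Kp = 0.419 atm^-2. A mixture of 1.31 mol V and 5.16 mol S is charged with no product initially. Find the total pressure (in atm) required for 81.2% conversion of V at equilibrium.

Let X = conversion of V (basis 1.31 mol V); extent of reaction ξ = 1.31X.
Moles: n_V = 1.31 − 1.31X; n_S = 5.16 − 2.62X; n_R = 1.31X.
Total moles n_T = 6.47 − 2.62X.
Kp = p_R / (p_V p_S^2) with p_i = (n_i/n_T)·P.
At X = 0.812: the mole-fraction product g(X) = Π y_i^ν_i = 8.857. Since Kp = g(X)·P^{-2}, P = (g/Kp)^(1/2) = (8.857/0.419)^(1/2) = 4.6 atm.

P = 4.6 atm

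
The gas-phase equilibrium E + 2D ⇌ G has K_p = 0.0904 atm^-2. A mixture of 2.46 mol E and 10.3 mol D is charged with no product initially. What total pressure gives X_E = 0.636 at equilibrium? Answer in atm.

Basis: 2.46 mol E initially; let X = conversion of E. Extent ξ = 2.46X.
Mole table: n_E = 2.46 − 2.46X; n_D = 10.3 − 4.92X; n_G = 2.46X.
Summing: n_T = 12.8 − 4.92X.
K_p = p_G / (p_E p_D^2) with p_i = (n_i/n_T)·P.
At X = 0.636: the mole-fraction product g(X) = Π y_i^ν_i = 3.152. Since K_p = g(X)·P^{-2}, P = (g/K_p)^(1/2) = (3.152/0.0904)^(1/2) = 5.9 atm.

P = 5.9 atm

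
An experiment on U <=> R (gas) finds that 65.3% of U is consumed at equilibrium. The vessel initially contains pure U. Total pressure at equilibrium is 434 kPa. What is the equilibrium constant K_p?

Take 1 mol U as basis and let X be its fractional conversion, so ξ = X.
Mole table: n_U = 1 − X; n_R = X.
n_T stays at 1 (no change in mole number).
At X = 0.653: n_U = 0.347, n_R = 0.653, n_T = 1.
p_i = (n_i/n_T)·P. K_p = p_R / (p_U) = 1.88.

K_p = 1.88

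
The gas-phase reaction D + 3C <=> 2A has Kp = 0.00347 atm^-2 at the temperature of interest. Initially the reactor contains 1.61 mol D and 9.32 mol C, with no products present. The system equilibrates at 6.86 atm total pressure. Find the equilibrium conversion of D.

Take 1.61 mol D as basis and let X be its fractional conversion, so ξ = 1.61X.
At extent ξ: n_D = 1.61 − 1.61X; n_C = 9.32 − 4.83X; n_A = 3.22X.
Summing: n_T = 10.9 − 3.22X.
Mole fractions y_i = n_i/n_T; Kp = p_A^2 / (p_D p_C^3) with p_i = y_i·P.
This yields a degree-4 equation in X; solving on (0,1), X = 0.297.

X = 0.297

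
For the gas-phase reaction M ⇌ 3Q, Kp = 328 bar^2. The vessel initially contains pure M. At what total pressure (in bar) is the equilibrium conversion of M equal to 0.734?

P = 7.05 bar

Basis: 1 mol M initially; let X = conversion of M. Extent ξ = X.
At extent ξ: n_M = 1 − X; n_Q = 3X.
Total moles n_T = 1 + 2X.
Kp = p_Q^3 / (p_M) with p_i = (n_i/n_T)·P.
At X = 0.734: the mole-fraction product g(X) = Π y_i^ν_i = 6.59. Since Kp = g(X)·P^{2}, P = (Kp/g)^(1/2) = (328/6.59)^(1/2) = 7.05 bar.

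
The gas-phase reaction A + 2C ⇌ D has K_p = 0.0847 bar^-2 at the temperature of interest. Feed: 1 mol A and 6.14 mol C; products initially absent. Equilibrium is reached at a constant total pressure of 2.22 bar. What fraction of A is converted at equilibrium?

X = 0.232

Take 1 mol A as basis and let X be its fractional conversion, so ξ = X.
Mole table: n_A = 1 − X; n_C = 6.14 − 2X; n_D = X.
Summing: n_T = 7.14 − 2X.
y_i = n_i/n_T, p_i = y_i·P. K_p = p_D / (p_A p_C^2).
This yields a degree-3 equation in X; solving on (0,1), X = 0.232.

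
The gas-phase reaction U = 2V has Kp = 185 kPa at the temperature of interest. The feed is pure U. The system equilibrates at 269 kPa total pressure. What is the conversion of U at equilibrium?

X = 0.383

Basis: 1 mol U initially; let X = conversion of U. Extent ξ = X.
Mole table: n_U = 1 − X; n_V = 2X.
Summing: n_T = 1 + X.
Mole fractions y_i = n_i/n_T; Kp = p_V^2 / (p_U) with p_i = y_i·P.
Equating to 185 kPa and solving on 0 < X < 1: X = 0.383.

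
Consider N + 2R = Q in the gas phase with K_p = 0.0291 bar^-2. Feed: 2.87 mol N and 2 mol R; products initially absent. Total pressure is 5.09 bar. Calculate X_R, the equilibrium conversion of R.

X = 0.238

Basis: 2 mol R initially; let X = conversion of R. Extent ξ = X.
Species balance: n_N = 2.87 − X; n_R = 2 − 2X; n_Q = X.
Total moles n_T = 4.87 − 2X.
Mole fractions y_i = n_i/n_T; K_p = p_Q / (p_N p_R^2) with p_i = y_i·P.
Equating to 0.0291 bar^-2 and solving on 0 < X < 1: X = 0.238.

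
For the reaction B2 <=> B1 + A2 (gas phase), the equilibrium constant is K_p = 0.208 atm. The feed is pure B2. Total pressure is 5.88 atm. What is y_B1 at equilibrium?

y_B1 = 0.156

Take 1 mol B2 as basis and let X be its fractional conversion, so ξ = X.
At extent ξ: n_B2 = 1 − X; n_B1 = X; n_A2 = X.
n_T = Σnᵢ = 1 + X.
With p_i = (n_i/n_T)P, K_p = p_B1 p_A2 / (p_B2).
This yields a degree-2 equation in X; solving on (0,1), X = 0.185.
Then n_B1 = 0.185, n_T = 1.18, so y_B1 = 0.156.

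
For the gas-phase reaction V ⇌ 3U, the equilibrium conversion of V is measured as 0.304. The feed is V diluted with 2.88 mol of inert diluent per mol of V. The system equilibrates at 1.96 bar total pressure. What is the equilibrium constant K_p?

K_p = 0.208 bar^2

Take 1 mol V as basis and let X be its fractional conversion, so ξ = X.
Species balance: n_V = 1 − X; n_U = 3X; n_I = 2.88 (inert).
Total moles n_T = 3.88 + 2X.
At X = 0.304: n_V = 0.696, n_U = 0.912, n_T = 4.49.
p_i = (n_i/n_T)·P. K_p = p_U^3 / (p_V) = 0.208 bar^2.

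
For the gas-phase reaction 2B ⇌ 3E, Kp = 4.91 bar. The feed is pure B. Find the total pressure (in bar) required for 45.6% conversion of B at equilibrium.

Take 1 mol B as basis and let X be its fractional conversion, so ξ = 0.5X.
At extent ξ: n_B = 1 − X; n_E = 1.5X.
Total moles n_T = 1 + 0.5X.
Kp = p_E^3 / (p_B^2) with p_i = (n_i/n_T)·P.
At X = 0.456: the mole-fraction product g(X) = Π y_i^ν_i = 0.8806. Since Kp = g(X)·P^{1}, P = (Kp/g)^(1/1) = (4.91/0.8806)^(1/1) = 5.58 bar.

P = 5.58 bar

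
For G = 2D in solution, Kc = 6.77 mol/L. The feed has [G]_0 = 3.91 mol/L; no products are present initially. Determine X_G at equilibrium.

X = 0.476

Let X = conversion of G; extent ξ = 3.91·X mol/L.
Concentrations: [G] = 3.91 − 3.91X; [D] = 7.82X.
Kc = [D]^2 / ([G]).
This equals 6.77 at X = 0.476 (the root in 0 < X < 1).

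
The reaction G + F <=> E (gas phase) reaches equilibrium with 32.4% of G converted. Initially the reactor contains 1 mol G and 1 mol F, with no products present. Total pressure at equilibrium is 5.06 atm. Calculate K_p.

K_p = 0.235 atm^-1

Let X = conversion of G (basis 1 mol G); extent of reaction ξ = X.
Moles: n_G = 1 − X; n_F = 1 − X; n_E = X.
Total moles n_T = 2 − X.
At X = 0.324: n_G = 0.676, n_F = 0.676, n_E = 0.324, n_T = 1.68.
p_i = (n_i/n_T)·P. K_p = p_E / (p_G p_F) = 0.235 atm^-1.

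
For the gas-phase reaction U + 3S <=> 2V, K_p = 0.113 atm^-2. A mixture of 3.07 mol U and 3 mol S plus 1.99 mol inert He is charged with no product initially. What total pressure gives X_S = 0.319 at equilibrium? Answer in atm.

Take 3 mol S as basis and let X be its fractional conversion, so ξ = X.
Mole table: n_U = 3.07 − X; n_S = 3 − 3X; n_V = 2X; n_I = 1.99 (inert).
Total moles n_T = 8.06 − 2X.
K_p = p_V^2 / (p_U p_S^3) with p_i = (n_i/n_T)·P.
At X = 0.319: the mole-fraction product g(X) = Π y_i^ν_i = 0.9558. Since K_p = g(X)·P^{-2}, P = (g/K_p)^(1/2) = (0.9558/0.113)^(1/2) = 2.91 atm.

P = 2.91 atm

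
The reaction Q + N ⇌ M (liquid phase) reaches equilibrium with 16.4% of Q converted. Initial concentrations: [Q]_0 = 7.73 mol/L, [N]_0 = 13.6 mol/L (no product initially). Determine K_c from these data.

Let X = conversion of Q.
Concentrations: [Q] = 7.73 − 7.73X; [N] = 13.6 − 7.73X; [M] = 7.73X.
At X = 0.164: [Q] = 6.46, [N] = 12.3, [M] = 1.27.
K_c = [M] / ([Q] [N]) = 0.0159 L/mol.

K_c = 0.0159 L/mol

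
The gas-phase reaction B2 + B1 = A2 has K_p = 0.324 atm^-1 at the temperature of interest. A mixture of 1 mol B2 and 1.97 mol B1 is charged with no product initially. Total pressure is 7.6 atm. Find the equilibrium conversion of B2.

X = 0.588

Take 1 mol B2 as basis and let X be its fractional conversion, so ξ = X.
Mole table: n_B2 = 1 − X; n_B1 = 1.97 − X; n_A2 = X.
n_T = Σnᵢ = 2.97 − X.
Mole fractions y_i = n_i/n_T; K_p = p_A2 / (p_B2 p_B1) with p_i = y_i·P.
Setting this equal to 0.324 atm^-1 and taking the physical root (0 < X < 1) gives X = 0.588.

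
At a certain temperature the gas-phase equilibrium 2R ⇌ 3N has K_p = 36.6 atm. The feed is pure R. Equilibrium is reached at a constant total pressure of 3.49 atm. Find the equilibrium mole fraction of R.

y_R = 0.215

Let X = conversion of R (basis 1 mol R); extent of reaction ξ = 0.5X.
At extent ξ: n_R = 1 − X; n_N = 1.5X.
Total moles n_T = 1 + 0.5X.
Mole fractions y_i = n_i/n_T; K_p = p_N^3 / (p_R^2) with p_i = y_i·P.
Equating to 36.6 atm and solving on 0 < X < 1: X = 0.709.
Then n_R = 0.291, n_T = 1.35, so y_R = 0.215.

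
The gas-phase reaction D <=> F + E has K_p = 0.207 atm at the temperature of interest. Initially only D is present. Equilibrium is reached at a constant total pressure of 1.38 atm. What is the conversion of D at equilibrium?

X = 0.361

Take 1 mol D as basis and let X be its fractional conversion, so ξ = X.
Moles: n_D = 1 − X; n_F = X; n_E = X.
n_T = Σnᵢ = 1 + X.
y_i = n_i/n_T, p_i = y_i·P. K_p = p_F p_E / (p_D).
Substituting and setting equal to 0.207 atm gives a polynomial in X; the root in (0,1) is X = 0.361.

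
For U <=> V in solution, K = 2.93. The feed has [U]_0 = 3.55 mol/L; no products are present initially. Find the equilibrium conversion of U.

X = 0.746

Let X = conversion of U; extent ξ = 3.55·X mol/L.
Concentrations: [U] = 3.55 − 3.55X; [V] = 3.55X.
K = [V] / ([U]).
Solving K = 2.93 for X ∈ (0,1): X = 0.746.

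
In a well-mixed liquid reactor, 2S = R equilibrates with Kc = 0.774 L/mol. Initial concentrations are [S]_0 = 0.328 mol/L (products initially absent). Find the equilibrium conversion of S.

Let X = conversion of S; extent ξ = 0.328X/2 mol/L.
Concentrations: [S] = 0.328 − 0.328X; [R] = 0.164X.
Kc = [R] / ([S]^2).
This equals 0.774 at X = 0.270 (the root in 0 < X < 1).

X = 0.270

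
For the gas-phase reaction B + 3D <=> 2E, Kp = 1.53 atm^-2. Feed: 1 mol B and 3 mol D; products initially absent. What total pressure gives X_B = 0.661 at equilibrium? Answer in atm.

P = 4.79 atm

Basis: 1 mol B initially; let X = conversion of B. Extent ξ = X.
Mole table: n_B = 1 − X; n_D = 3 − 3X; n_E = 2X.
Summing: n_T = 4 − 2X.
Kp = p_E^2 / (p_B p_D^3) with p_i = (n_i/n_T)·P.
At X = 0.661: the mole-fraction product g(X) = Π y_i^ν_i = 35.15. Since Kp = g(X)·P^{-2}, P = (g/Kp)^(1/2) = (35.15/1.53)^(1/2) = 4.79 atm.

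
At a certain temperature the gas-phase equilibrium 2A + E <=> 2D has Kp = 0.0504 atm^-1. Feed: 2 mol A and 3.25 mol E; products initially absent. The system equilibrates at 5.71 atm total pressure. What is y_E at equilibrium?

Let X = conversion of A (basis 2 mol A); extent of reaction ξ = X.
At extent ξ: n_A = 2 − 2X; n_E = 3.25 − X; n_D = 2X.
Summing: n_T = 5.25 − X.
With p_i = (n_i/n_T)P, Kp = p_D^2 / (p_A^2 p_E).
Substituting and setting equal to 0.0504 atm^-1 gives a polynomial in X; the root in (0,1) is X = 0.293.
Then n_E = 2.96, n_T = 4.96, so y_E = 0.597.

y_E = 0.597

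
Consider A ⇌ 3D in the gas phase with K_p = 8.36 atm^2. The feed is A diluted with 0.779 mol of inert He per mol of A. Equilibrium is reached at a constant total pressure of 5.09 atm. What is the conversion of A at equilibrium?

Basis: 1 mol A initially; let X = conversion of A. Extent ξ = X.
Mole table: n_A = 1 − X; n_D = 3X; n_I = 0.779 (inert).
Summing: n_T = 1.78 + 2X.
With p_i = (n_i/n_T)P, K_p = p_D^3 / (p_A).
This yields a degree-3 equation in X; solving on (0,1), X = 0.363.

X = 0.363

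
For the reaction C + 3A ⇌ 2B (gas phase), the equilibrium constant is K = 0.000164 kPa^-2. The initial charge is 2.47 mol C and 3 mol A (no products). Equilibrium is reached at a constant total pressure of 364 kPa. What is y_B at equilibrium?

Take 3 mol A as basis and let X be its fractional conversion, so ξ = X.
Species balance: n_C = 2.47 − X; n_A = 3 − 3X; n_B = 2X.
n_T = Σnᵢ = 5.47 − 2X.
y_i = n_i/n_T, p_i = y_i·P. K = p_B^2 / (p_C p_A^3).
Substituting and setting equal to 0.000164 kPa^-2 gives a polynomial in X; the root in (0,1) is X = 0.688.
Then n_B = 1.38, n_T = 4.09, so y_B = 0.336.

y_B = 0.336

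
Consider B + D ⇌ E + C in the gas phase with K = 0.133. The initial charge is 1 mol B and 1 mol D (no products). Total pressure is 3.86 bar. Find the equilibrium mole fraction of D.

y_D = 0.366

Basis: 1 mol B initially; let X = conversion of B. Extent ξ = X.
Mole table: n_B = 1 − X; n_D = 1 − X; n_E = X; n_C = X.
Total moles n_T = 2 (Δν = 0, constant).
With p_i = (n_i/n_T)P, K = p_E p_C / (p_B p_D).
Setting this equal to 0.133 and taking the physical root (0 < X < 1) gives X = 0.267.
Then n_D = 0.733, n_T = 2, so y_D = 0.366.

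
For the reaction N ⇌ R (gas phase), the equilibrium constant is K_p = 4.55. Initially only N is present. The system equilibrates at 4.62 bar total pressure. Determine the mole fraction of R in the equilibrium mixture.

Take 1 mol N as basis and let X be its fractional conversion, so ξ = X.
At extent ξ: n_N = 1 − X; n_R = X.
Total moles n_T = 1 (Δν = 0, constant).
With p_i = (n_i/n_T)P, K_p = p_R / (p_N).
Equating to 4.55 and solving on 0 < X < 1: X = 0.820.
Then n_R = 0.82, n_T = 1, so y_R = 0.820.

y_R = 0.820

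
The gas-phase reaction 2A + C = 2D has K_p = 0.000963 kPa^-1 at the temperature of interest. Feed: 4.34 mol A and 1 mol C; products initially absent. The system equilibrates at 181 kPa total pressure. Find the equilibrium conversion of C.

X = 0.293

Take 1 mol C as basis and let X be its fractional conversion, so ξ = X.
At extent ξ: n_A = 4.34 − 2X; n_C = 1 − X; n_D = 2X.
Total moles n_T = 5.34 − X.
y_i = n_i/n_T, p_i = y_i·P. K_p = p_D^2 / (p_A^2 p_C).
This yields a degree-3 equation in X; solving on (0,1), X = 0.293.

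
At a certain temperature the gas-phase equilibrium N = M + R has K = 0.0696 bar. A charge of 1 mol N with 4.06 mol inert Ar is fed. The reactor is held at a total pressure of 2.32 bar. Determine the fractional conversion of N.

X = 0.329

Basis: 1 mol N initially; let X = conversion of N. Extent ξ = X.
At extent ξ: n_N = 1 − X; n_M = X; n_R = X; n_I = 4.06 (inert).
Total moles n_T = 5.06 + X.
y_i = n_i/n_T, p_i = y_i·P. K = p_M p_R / (p_N).
This yields a degree-2 equation in X; solving on (0,1), X = 0.329.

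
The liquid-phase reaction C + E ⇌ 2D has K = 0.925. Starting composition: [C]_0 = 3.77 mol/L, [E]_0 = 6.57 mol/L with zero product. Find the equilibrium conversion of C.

Let X = conversion of C; extent ξ = 3.77·X mol/L.
Concentrations: [C] = 3.77 − 3.77X; [E] = 6.57 − 3.77X; [D] = 7.54X.
K = [D]^2 / ([C] [E]).
Setting equal to 0.925 and solving for X on (0,1) gives X = 0.421.

X = 0.421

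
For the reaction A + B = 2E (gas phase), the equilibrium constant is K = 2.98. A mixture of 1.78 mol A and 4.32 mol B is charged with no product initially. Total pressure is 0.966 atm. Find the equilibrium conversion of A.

Let X = conversion of A (basis 1.78 mol A); extent of reaction ξ = 1.78X.
Mole table: n_A = 1.78 − 1.78X; n_B = 4.32 − 1.78X; n_E = 3.56X.
n_T stays at 6.1 (no change in mole number).
y_i = n_i/n_T, p_i = y_i·P. K = p_E^2 / (p_A p_B).
This yields a degree-2 equation in X; solving on (0,1), X = 0.664.

X = 0.664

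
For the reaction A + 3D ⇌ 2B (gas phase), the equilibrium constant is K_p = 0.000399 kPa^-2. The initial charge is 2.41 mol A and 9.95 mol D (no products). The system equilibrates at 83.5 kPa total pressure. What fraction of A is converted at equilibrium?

X = 0.547

Let X = conversion of A (basis 2.41 mol A); extent of reaction ξ = 2.41X.
At extent ξ: n_A = 2.41 − 2.41X; n_D = 9.95 − 7.23X; n_B = 4.82X.
Summing: n_T = 12.4 − 4.82X.
With p_i = (n_i/n_T)P, K_p = p_B^2 / (p_A p_D^3).
Setting this equal to 0.000399 kPa^-2 and taking the physical root (0 < X < 1) gives X = 0.547.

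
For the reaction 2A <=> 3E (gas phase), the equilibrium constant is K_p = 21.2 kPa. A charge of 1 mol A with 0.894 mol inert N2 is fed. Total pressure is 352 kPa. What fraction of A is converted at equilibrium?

X = 0.269

Basis: 1 mol A initially; let X = conversion of A. Extent ξ = 0.5X.
Species balance: n_A = 1 − X; n_E = 1.5X; n_I = 0.894 (inert).
Total moles n_T = 1.89 + 0.5X.
With p_i = (n_i/n_T)P, K_p = p_E^3 / (p_A^2).
Substituting and setting equal to 21.2 kPa gives a polynomial in X; the root in (0,1) is X = 0.269.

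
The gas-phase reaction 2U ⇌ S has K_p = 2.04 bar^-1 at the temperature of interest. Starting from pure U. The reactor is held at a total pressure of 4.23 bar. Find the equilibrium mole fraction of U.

Let X = conversion of U (basis 1 mol U); extent of reaction ξ = 0.5X.
Mole table: n_U = 1 − X; n_S = 0.5X.
Summing: n_T = 1 − 0.5X.
Mole fractions y_i = n_i/n_T; K_p = p_S / (p_U^2) with p_i = y_i·P.
Substituting and setting equal to 2.04 bar^-1 gives a polynomial in X; the root in (0,1) is X = 0.832.
Then n_U = 0.168, n_T = 0.584, so y_U = 0.287.

y_U = 0.287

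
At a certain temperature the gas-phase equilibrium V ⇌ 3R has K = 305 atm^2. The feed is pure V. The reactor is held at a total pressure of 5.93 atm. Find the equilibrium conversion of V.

X = 0.776

Let X = conversion of V (basis 1 mol V); extent of reaction ξ = X.
Moles: n_V = 1 − X; n_R = 3X.
Summing: n_T = 1 + 2X.
With p_i = (n_i/n_T)P, K = p_R^3 / (p_V).
Setting this equal to 305 atm^2 and taking the physical root (0 < X < 1) gives X = 0.776.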